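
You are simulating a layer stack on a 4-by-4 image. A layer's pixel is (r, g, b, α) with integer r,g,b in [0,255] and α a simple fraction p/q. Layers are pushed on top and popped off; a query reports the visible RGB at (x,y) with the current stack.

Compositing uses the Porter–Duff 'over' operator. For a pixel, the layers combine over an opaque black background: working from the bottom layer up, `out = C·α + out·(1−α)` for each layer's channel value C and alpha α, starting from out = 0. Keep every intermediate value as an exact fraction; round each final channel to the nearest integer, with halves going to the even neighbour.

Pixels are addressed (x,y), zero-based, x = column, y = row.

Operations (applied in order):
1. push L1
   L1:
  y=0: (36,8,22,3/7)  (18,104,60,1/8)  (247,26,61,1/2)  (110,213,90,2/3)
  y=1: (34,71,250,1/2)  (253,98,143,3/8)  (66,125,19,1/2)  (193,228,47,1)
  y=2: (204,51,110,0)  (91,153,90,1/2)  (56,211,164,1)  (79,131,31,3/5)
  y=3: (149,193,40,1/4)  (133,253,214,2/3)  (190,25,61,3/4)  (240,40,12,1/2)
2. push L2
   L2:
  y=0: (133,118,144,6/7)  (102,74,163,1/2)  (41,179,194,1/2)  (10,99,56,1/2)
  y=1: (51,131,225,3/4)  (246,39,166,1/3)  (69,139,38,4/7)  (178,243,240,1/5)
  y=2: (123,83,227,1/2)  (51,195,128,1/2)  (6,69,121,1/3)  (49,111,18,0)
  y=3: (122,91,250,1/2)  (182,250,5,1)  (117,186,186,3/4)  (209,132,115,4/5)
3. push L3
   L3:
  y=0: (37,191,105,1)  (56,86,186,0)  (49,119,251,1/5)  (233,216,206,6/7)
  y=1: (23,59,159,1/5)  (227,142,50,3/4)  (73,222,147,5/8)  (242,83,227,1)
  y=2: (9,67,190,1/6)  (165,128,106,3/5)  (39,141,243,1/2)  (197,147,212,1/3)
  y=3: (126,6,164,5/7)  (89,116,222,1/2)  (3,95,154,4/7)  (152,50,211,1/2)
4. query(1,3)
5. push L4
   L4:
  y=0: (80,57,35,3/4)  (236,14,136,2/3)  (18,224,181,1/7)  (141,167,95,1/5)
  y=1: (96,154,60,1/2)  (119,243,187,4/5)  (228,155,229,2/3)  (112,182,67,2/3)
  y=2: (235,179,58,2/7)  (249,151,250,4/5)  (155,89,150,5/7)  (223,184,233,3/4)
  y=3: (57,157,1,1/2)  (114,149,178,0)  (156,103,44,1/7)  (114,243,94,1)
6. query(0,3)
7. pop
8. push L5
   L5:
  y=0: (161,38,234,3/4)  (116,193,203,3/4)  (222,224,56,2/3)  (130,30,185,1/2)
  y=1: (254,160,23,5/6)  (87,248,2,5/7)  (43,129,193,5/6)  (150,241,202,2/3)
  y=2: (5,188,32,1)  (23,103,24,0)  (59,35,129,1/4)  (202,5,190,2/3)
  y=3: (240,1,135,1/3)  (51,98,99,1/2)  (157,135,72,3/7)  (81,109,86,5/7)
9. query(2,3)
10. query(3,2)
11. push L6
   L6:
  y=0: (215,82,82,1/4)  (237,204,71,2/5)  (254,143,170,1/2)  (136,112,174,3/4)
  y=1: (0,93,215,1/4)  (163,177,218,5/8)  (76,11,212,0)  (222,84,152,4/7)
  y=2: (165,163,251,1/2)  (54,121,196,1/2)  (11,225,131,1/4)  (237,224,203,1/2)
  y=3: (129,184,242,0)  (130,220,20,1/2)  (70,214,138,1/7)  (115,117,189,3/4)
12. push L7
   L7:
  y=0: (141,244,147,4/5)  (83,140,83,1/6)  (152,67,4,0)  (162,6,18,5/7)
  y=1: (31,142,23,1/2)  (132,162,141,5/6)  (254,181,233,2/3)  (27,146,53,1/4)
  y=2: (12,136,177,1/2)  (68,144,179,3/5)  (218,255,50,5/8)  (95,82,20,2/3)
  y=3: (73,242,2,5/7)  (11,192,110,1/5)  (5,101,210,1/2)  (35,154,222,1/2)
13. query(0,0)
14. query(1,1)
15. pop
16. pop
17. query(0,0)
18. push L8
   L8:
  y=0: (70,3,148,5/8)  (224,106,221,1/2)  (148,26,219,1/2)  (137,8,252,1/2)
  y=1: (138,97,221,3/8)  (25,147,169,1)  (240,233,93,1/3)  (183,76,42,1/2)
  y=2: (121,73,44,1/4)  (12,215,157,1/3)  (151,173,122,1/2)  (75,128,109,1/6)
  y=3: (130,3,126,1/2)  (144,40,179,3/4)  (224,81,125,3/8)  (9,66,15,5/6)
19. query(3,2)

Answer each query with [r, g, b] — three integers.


at x=1,y=3 over L1,L2,L3:
after L1 α=2/3: [266/3, 506/3, 428/3]
after L2 α=1: [182, 250, 5]
after L3 α=1/2: [271/2, 183, 227/2]
rounded: [136, 183, 114]

at x=0,y=3 over L1,L2,L3,L4:
after L1 α=1/4: [149/4, 193/4, 10]
after L2 α=1/2: [637/8, 557/8, 130]
after L3 α=5/7: [451/4, 677/28, 1080/7]
after L4 α=1/2: [679/8, 5073/56, 1087/14]
rounded: [85, 91, 78]

(2,3) stack=L1,L2,L3,L5; from [0,0,0]:
after L1 α=3/4: [285/2, 75/4, 183/4]
after L2 α=3/4: [987/8, 2307/16, 2415/16]
after L3 α=4/7: [3057/56, 13001/112, 2443/16]
after L5 α=3/7: [9651/98, 24341/196, 3307/28]
rounded: [98, 124, 118]

at x=3,y=2 over L1,L2,L3,L5:
+L1 (α=3/5) → [237/5, 393/5, 93/5]
+L2 (α=0) → [237/5, 393/5, 93/5]
+L3 (α=1/3) → [1459/15, 507/5, 1246/15]
+L5 (α=2/3) → [7519/45, 557/15, 6946/45]
→ [167, 37, 154]

at x=0,y=0 over L1,L2,L3,L5,L6,L7:
L1 α=3/7: [108/7, 24/7, 66/7]
L2 α=6/7: [5694/49, 4980/49, 6114/49]
L3 α=1: [37, 191, 105]
L5 α=3/4: [130, 305/4, 807/4]
L6 α=1/4: [605/4, 1243/16, 2749/16]
L7 α=4/5: [2861/20, 16859/80, 12157/80]
= [143, 211, 152]

query (1,1) [L1,L2,L3,L5,L6,L7] — begin 0,0,0
after L1 α=3/8: [759/8, 147/4, 429/8]
after L2 α=1/3: [581/4, 75/2, 1093/12]
after L3 α=3/4: [3305/16, 927/8, 2893/48]
after L5 α=5/7: [6785/56, 841/4, 3133/168]
after L6 α=5/8: [65995/448, 6063/32, 64173/448]
after L7 α=5/6: [361675/2688, 10661/64, 126671/896]
rounded: [135, 167, 141]

at x=0,y=0 over L1,L2,L3,L5:
after L1 α=3/7: [108/7, 24/7, 66/7]
after L2 α=6/7: [5694/49, 4980/49, 6114/49]
after L3 α=1: [37, 191, 105]
after L5 α=3/4: [130, 305/4, 807/4]
= [130, 76, 202]

query (3,2) [L1,L2,L3,L5,L8] — begin 0,0,0
after L1 α=3/5: [237/5, 393/5, 93/5]
after L2 α=0: [237/5, 393/5, 93/5]
after L3 α=1/3: [1459/15, 507/5, 1246/15]
after L5 α=2/3: [7519/45, 557/15, 6946/45]
after L8 α=1/6: [4097/27, 941/18, 7927/54]
= [152, 52, 147]


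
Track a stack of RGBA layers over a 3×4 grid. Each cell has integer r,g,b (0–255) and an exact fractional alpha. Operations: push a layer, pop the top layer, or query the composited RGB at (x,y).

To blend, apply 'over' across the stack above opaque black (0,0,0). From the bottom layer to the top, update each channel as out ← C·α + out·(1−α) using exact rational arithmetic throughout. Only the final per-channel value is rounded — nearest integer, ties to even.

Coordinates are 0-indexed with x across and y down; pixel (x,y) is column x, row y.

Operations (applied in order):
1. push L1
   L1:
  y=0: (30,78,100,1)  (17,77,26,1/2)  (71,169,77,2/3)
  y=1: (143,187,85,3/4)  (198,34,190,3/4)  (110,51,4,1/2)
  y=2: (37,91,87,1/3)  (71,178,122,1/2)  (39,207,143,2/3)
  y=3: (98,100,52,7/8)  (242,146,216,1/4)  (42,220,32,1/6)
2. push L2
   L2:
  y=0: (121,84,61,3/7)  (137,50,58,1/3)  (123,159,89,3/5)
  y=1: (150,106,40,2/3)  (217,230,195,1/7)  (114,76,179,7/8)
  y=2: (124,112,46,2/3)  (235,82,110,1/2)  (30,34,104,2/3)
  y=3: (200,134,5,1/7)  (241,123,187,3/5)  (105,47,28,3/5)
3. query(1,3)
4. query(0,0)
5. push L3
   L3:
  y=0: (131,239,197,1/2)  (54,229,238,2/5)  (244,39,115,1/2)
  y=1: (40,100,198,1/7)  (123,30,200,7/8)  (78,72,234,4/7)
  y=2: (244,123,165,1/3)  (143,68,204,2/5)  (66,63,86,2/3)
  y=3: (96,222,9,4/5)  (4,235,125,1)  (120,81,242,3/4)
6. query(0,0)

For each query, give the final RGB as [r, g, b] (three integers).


at x=1,y=3 over L1,L2:
+L1 (α=1/4) → [121/2, 73/2, 54]
+L2 (α=3/5) → [844/5, 442/5, 669/5]
→ [169, 88, 134]

at x=0,y=0 over L1,L2:
L1 α=1: [30, 78, 100]
L2 α=3/7: [69, 564/7, 583/7]
= [69, 81, 83]

query (0,0) [L1,L2,L3] — begin 0,0,0
after L1 α=1: [30, 78, 100]
after L2 α=3/7: [69, 564/7, 583/7]
after L3 α=1/2: [100, 2237/14, 981/7]
rounded: [100, 160, 140]


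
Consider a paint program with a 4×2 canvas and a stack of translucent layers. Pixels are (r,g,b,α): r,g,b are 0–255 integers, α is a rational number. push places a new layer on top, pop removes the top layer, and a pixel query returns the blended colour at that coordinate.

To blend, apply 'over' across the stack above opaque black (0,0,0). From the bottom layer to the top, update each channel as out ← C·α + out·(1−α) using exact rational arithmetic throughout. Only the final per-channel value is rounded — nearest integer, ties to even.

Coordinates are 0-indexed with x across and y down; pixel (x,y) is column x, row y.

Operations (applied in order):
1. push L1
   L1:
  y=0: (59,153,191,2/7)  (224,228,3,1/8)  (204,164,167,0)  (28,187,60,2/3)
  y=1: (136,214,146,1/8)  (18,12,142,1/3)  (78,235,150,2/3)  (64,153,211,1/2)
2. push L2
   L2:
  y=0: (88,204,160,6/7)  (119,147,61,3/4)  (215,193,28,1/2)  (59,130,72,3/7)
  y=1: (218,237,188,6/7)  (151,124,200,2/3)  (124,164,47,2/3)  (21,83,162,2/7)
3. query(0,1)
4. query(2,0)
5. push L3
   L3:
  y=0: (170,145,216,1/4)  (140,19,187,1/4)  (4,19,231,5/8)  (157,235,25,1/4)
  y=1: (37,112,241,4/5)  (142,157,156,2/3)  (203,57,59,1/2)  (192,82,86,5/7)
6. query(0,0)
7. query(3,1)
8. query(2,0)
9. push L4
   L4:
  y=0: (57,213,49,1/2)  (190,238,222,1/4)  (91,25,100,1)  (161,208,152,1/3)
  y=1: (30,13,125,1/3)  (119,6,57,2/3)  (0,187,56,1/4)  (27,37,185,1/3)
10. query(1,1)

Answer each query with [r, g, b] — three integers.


query (0,1) [L1,L2] — begin 0,0,0
+L1 (α=1/8) → [17, 107/4, 73/4]
+L2 (α=6/7) → [1325/7, 5795/28, 655/4]
→ [189, 207, 164]

at x=2,y=0 over L1,L2:
after L1 α=0: [0, 0, 0]
after L2 α=1/2: [215/2, 193/2, 14]
rounded: [108, 96, 14]

(0,0) stack=L1,L2,L3; from [0,0,0]:
L1 α=2/7: [118/7, 306/7, 382/7]
L2 α=6/7: [3814/49, 8874/49, 7102/49]
L3 α=1/4: [4943/49, 33727/196, 15945/98]
→ [101, 172, 163]

at x=3,y=1 over L1,L2,L3:
after L1 α=1/2: [32, 153/2, 211/2]
after L2 α=2/7: [202/7, 1097/14, 1703/14]
after L3 α=5/7: [7124/49, 3967/49, 4713/49]
rounded: [145, 81, 96]

at x=2,y=0 over L1,L2,L3:
after L1 α=0: [0, 0, 0]
after L2 α=1/2: [215/2, 193/2, 14]
after L3 α=5/8: [685/16, 769/16, 1197/8]
rounded: [43, 48, 150]

query (1,1) [L1,L2,L3,L4] — begin 0,0,0
L1 α=1/3: [6, 4, 142/3]
L2 α=2/3: [308/3, 84, 1342/9]
L3 α=2/3: [1160/9, 398/3, 4150/27]
L4 α=2/3: [3302/27, 434/9, 7228/81]
→ [122, 48, 89]


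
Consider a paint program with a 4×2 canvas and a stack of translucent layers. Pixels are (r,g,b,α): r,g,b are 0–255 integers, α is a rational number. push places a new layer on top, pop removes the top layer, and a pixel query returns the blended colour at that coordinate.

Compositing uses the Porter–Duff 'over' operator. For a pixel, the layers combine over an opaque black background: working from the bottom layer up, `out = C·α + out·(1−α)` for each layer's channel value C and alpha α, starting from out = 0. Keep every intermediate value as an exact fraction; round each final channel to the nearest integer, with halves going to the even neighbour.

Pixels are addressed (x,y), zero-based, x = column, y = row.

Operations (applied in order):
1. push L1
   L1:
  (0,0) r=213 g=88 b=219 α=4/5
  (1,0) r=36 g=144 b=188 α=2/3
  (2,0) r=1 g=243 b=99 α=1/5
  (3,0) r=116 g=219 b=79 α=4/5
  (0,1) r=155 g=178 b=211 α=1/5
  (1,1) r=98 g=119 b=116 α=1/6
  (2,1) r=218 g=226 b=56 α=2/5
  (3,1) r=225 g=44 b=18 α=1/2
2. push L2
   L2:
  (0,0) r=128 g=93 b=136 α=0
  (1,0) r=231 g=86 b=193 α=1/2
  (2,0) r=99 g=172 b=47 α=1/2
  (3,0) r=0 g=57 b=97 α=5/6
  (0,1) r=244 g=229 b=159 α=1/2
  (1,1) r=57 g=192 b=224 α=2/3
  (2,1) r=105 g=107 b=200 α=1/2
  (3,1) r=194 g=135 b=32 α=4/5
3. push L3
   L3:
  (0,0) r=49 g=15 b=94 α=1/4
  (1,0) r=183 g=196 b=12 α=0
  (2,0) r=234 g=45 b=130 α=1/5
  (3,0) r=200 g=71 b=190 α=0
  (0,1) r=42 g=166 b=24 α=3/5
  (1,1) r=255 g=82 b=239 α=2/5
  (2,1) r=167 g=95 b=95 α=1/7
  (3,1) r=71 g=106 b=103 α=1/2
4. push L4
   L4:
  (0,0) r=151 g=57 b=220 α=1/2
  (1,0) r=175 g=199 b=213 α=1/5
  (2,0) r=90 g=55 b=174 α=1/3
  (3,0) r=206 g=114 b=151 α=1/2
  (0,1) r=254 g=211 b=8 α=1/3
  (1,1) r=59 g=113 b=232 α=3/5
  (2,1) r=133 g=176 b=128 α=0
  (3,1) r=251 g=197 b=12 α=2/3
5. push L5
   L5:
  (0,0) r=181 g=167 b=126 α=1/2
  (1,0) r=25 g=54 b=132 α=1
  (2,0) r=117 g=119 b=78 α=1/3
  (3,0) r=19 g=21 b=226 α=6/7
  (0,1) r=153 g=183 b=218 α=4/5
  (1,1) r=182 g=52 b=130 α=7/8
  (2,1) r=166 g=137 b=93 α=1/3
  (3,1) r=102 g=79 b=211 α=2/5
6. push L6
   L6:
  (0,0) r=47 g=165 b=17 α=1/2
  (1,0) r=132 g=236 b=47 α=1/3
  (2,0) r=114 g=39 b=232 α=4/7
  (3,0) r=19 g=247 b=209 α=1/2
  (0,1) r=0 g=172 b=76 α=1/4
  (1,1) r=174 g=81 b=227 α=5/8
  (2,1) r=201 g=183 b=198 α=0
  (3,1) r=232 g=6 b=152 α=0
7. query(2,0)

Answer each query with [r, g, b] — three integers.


(2,0) stack=L1,L2,L3,L4,L5,L6; from [0,0,0]:
after L1 α=1/5: [1/5, 243/5, 99/5]
after L2 α=1/2: [248/5, 1103/10, 167/5]
after L3 α=1/5: [2162/25, 2431/25, 1318/25]
after L4 α=1/3: [6574/75, 2079/25, 6986/75]
after L5 α=1/3: [21923/225, 7133/75, 19822/225]
after L6 α=4/7: [56123/525, 11033/175, 89422/525]
= [107, 63, 170]


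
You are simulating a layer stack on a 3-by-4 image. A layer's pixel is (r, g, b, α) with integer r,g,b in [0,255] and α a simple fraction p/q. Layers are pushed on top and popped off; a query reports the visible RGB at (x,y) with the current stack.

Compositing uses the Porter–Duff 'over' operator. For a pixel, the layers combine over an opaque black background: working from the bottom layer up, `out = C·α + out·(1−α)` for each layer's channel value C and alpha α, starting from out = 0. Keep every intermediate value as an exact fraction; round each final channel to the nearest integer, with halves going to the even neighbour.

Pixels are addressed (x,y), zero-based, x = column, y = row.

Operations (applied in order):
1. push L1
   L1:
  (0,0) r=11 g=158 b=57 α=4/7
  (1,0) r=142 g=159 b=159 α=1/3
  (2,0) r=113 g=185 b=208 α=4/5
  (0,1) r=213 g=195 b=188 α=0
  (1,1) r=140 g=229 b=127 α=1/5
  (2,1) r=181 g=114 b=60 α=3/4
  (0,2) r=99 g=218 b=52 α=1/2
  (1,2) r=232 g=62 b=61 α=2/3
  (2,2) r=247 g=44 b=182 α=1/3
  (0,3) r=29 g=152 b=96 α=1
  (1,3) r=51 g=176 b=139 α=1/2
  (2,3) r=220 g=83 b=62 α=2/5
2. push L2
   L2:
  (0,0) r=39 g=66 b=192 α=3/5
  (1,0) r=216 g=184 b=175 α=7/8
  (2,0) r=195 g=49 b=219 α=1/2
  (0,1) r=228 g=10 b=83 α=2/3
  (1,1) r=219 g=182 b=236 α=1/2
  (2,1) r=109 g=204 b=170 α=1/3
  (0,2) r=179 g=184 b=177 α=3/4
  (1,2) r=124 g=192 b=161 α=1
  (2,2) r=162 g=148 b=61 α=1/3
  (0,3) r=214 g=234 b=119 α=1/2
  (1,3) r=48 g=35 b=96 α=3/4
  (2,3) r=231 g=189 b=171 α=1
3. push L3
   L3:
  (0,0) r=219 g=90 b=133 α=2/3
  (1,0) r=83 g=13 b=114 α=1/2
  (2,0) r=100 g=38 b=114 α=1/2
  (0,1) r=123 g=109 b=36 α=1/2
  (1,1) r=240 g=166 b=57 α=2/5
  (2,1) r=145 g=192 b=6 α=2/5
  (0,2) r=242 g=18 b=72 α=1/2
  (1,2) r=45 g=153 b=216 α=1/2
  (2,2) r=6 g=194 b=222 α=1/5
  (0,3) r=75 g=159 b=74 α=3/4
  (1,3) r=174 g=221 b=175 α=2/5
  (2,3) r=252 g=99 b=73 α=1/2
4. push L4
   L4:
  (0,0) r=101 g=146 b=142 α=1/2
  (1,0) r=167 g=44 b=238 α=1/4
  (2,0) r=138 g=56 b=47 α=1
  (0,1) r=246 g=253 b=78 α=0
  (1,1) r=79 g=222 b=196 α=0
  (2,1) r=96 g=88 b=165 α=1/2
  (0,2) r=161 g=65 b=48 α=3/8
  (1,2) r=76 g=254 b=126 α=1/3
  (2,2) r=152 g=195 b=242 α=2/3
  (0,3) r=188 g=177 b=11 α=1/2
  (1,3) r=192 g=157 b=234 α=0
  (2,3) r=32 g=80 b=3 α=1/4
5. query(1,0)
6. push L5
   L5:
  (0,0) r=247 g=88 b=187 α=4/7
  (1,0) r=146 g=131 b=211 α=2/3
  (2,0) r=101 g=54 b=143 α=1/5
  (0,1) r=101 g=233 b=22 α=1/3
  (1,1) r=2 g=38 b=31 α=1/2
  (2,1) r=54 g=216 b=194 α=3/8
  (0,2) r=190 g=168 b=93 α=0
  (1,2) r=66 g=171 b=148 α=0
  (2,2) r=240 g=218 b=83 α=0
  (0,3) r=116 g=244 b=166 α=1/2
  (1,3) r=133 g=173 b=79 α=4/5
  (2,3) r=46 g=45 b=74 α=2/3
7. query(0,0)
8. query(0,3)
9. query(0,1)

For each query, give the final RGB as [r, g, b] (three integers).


query (1,0) [L1,L2,L3,L4] — begin 0,0,0
+L1 (α=1/3) → [142/3, 53, 53]
+L2 (α=7/8) → [2339/12, 1341/8, 639/4]
+L3 (α=1/2) → [3335/24, 1445/16, 1095/8]
+L4 (α=1/4) → [4671/32, 5039/64, 5189/32]
→ [146, 79, 162]

query (0,0) [L1,L2,L3,L4,L5] — begin 0,0,0
after L1 α=4/7: [44/7, 632/7, 228/7]
after L2 α=3/5: [907/35, 530/7, 4488/35]
after L3 α=2/3: [16237/105, 1790/21, 13798/105]
after L4 α=1/2: [13421/105, 2428/21, 14354/105]
after L5 α=4/7: [48001/245, 4892/49, 40534/245]
→ [196, 100, 165]

at x=0,y=3 over L1,L2,L3,L4,L5:
+L1 (α=1) → [29, 152, 96]
+L2 (α=1/2) → [243/2, 193, 215/2]
+L3 (α=3/4) → [693/8, 335/2, 659/8]
+L4 (α=1/2) → [2197/16, 689/4, 747/16]
+L5 (α=1/2) → [4053/32, 1665/8, 3403/32]
→ [127, 208, 106]

(0,1) stack=L1,L2,L3,L4,L5; from [0,0,0]:
L1 α=0: [0, 0, 0]
L2 α=2/3: [152, 20/3, 166/3]
L3 α=1/2: [275/2, 347/6, 137/3]
L4 α=0: [275/2, 347/6, 137/3]
L5 α=1/3: [376/3, 1046/9, 340/9]
→ [125, 116, 38]


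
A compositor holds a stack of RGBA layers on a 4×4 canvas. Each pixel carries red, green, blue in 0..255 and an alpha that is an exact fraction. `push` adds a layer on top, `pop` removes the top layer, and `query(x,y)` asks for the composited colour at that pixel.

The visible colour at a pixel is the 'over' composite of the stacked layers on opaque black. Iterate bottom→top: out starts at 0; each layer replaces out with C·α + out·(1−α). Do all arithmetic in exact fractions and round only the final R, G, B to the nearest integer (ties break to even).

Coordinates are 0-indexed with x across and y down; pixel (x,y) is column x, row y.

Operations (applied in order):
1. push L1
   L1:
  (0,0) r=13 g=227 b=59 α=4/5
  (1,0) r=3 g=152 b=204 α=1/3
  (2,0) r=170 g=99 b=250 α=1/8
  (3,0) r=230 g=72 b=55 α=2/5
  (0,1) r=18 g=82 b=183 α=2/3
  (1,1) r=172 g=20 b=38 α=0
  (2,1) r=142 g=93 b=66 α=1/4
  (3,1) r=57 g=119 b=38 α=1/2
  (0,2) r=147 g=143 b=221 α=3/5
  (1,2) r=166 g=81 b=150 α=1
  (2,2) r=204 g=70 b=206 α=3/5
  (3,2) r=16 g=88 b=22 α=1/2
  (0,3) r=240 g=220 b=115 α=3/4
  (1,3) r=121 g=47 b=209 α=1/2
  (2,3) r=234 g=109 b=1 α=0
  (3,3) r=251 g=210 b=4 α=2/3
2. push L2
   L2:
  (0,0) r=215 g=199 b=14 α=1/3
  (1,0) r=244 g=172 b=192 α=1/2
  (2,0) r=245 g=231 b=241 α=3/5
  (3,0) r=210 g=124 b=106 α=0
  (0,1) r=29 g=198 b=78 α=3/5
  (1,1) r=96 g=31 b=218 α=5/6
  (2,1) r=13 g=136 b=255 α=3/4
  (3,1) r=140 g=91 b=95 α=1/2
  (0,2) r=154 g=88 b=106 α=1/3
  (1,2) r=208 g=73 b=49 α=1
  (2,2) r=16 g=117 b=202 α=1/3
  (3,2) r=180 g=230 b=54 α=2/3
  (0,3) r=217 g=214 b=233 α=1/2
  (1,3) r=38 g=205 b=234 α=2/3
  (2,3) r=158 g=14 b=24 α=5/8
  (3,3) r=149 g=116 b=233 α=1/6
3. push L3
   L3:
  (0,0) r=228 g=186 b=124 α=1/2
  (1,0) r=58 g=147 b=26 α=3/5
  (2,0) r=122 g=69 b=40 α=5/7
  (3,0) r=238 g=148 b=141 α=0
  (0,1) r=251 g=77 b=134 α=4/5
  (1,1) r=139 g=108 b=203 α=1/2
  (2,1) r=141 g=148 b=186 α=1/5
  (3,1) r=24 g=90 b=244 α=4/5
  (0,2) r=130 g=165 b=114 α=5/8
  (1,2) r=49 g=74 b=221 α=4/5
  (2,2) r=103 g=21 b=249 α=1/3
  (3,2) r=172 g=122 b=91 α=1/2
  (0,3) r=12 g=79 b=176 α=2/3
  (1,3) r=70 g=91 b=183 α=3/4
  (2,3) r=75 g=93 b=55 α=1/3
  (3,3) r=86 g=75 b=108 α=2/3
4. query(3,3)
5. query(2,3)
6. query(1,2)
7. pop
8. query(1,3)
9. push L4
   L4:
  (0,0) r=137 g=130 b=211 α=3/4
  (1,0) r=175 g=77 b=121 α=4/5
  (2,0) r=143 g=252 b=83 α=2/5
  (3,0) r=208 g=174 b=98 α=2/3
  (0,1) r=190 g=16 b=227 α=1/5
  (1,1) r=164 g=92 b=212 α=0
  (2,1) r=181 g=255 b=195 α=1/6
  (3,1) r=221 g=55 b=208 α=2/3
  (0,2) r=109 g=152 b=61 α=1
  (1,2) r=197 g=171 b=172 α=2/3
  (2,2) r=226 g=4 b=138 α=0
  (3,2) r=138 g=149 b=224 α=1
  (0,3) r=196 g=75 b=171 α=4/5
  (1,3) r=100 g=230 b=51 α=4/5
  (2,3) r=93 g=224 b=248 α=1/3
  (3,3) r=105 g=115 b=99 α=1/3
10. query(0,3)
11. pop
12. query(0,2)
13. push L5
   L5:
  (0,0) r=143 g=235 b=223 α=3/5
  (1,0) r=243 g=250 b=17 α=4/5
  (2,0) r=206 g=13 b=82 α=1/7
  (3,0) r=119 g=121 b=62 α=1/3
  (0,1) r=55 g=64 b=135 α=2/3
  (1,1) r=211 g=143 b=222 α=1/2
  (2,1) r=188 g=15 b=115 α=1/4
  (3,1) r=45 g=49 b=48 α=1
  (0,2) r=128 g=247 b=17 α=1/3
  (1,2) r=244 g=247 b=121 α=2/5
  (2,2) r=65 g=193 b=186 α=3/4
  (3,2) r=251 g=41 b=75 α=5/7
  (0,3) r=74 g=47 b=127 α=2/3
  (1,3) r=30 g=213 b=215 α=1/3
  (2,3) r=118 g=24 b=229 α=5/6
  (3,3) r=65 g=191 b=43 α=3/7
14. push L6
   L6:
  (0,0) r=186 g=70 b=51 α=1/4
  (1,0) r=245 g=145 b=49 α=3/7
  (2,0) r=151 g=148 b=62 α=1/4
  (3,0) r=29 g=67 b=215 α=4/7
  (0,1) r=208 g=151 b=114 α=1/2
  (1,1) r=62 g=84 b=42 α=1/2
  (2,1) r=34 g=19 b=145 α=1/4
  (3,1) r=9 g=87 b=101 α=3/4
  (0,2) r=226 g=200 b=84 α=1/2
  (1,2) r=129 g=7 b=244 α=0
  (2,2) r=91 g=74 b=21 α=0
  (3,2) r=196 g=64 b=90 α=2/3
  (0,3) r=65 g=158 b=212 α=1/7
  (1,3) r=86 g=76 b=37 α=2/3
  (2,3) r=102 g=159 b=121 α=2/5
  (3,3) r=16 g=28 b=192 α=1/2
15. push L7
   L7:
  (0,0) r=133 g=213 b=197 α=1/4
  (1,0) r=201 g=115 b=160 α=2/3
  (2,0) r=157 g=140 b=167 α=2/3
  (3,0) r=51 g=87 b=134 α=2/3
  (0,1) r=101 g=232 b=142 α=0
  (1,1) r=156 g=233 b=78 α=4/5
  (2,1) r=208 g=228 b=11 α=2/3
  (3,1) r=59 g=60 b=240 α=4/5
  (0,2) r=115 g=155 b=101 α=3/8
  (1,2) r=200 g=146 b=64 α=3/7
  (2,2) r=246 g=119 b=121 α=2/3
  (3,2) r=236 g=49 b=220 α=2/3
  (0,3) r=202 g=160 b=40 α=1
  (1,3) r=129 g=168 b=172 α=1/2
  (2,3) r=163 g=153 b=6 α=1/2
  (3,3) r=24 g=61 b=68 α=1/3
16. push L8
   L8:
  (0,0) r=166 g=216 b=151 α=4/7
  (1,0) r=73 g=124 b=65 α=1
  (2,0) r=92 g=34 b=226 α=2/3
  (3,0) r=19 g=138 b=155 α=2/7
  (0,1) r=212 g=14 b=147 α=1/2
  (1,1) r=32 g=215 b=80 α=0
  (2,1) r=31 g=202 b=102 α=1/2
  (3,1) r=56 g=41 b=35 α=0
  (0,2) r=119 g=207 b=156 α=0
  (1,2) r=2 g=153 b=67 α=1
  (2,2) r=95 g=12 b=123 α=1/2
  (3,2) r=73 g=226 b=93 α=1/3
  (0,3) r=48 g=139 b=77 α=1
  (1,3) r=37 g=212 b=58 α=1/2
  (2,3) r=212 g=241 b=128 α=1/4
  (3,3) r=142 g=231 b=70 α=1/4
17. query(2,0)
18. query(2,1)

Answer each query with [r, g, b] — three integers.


query (3,3) [L1,L2,L3] — begin 0,0,0
+L1 (α=2/3) → [502/3, 140, 8/3]
+L2 (α=1/6) → [2957/18, 136, 739/18]
+L3 (α=2/3) → [6053/54, 286/3, 4627/54]
rounded: [112, 95, 86]

(2,3) stack=L1,L2,L3; from [0,0,0]:
L1 α=0: [0, 0, 0]
L2 α=5/8: [395/4, 35/4, 15]
L3 α=1/3: [545/6, 221/6, 85/3]
rounded: [91, 37, 28]

query (1,2) [L1,L2,L3] — begin 0,0,0
after L1 α=1: [166, 81, 150]
after L2 α=1: [208, 73, 49]
after L3 α=4/5: [404/5, 369/5, 933/5]
→ [81, 74, 187]

query (1,3) [L1,L2] — begin 0,0,0
L1 α=1/2: [121/2, 47/2, 209/2]
L2 α=2/3: [91/2, 289/2, 1145/6]
= [46, 144, 191]

at x=0,y=3 over L1,L2,L4:
L1 α=3/4: [180, 165, 345/4]
L2 α=1/2: [397/2, 379/2, 1277/8]
L4 α=4/5: [393/2, 979/10, 6749/40]
= [196, 98, 169]

query (0,2) [L1,L2] — begin 0,0,0
L1 α=3/5: [441/5, 429/5, 663/5]
L2 α=1/3: [1652/15, 1298/15, 1856/15]
rounded: [110, 87, 124]

query (2,0) [L1,L2,L5,L6,L7,L8] — begin 0,0,0
L1 α=1/8: [85/4, 99/8, 125/4]
L2 α=3/5: [311/2, 2871/20, 1571/10]
L5 α=1/7: [1139/7, 1249/10, 5123/35]
L6 α=1/4: [2237/14, 5227/40, 17539/140]
L7 α=2/3: [2211/14, 16427/120, 21433/140]
L8 α=2/3: [4787/42, 24587/360, 84713/420]
rounded: [114, 68, 202]

query (2,1) [L1,L2,L5,L6,L7,L8] — begin 0,0,0
+L1 (α=1/4) → [71/2, 93/4, 33/2]
+L2 (α=3/4) → [149/8, 1725/16, 1563/8]
+L5 (α=1/4) → [1951/32, 5415/64, 5609/32]
+L6 (α=1/4) → [6941/128, 17461/256, 21467/128]
+L7 (α=2/3) → [20063/128, 134197/768, 24283/384]
+L8 (α=1/2) → [24031/256, 289333/1536, 63451/768]
→ [94, 188, 83]


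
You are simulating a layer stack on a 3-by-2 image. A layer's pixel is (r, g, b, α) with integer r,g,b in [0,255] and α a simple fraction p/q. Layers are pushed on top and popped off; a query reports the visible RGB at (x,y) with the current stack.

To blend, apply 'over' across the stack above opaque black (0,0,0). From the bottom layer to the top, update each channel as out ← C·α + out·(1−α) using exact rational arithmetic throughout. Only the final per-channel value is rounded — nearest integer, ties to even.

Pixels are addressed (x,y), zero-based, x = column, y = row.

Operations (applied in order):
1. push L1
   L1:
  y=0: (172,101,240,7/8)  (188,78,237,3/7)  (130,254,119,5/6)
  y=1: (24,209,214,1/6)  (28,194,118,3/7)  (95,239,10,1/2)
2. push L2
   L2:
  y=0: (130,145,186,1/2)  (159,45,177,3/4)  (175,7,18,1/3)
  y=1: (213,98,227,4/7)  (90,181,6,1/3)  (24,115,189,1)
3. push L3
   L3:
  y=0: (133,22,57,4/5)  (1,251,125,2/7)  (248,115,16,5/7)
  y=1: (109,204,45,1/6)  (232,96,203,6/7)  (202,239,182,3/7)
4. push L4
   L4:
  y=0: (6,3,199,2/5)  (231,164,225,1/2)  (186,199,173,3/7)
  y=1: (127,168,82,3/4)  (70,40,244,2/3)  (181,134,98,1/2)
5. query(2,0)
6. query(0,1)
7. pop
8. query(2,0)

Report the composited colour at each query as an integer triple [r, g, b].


at x=2,y=0 over L1,L2,L3,L4:
after L1 α=5/6: [325/3, 635/3, 595/6]
after L2 α=1/3: [1175/9, 1291/9, 649/9]
after L3 α=5/7: [1930/9, 7757/63, 2018/63]
after L4 α=3/7: [12742/63, 68639/441, 40769/441]
= [202, 156, 92]

query (0,1) [L1,L2,L3,L4] — begin 0,0,0
after L1 α=1/6: [4, 209/6, 107/3]
after L2 α=4/7: [864/7, 993/14, 145]
after L3 α=1/6: [5083/42, 2607/28, 385/3]
after L4 α=3/4: [21085/168, 16719/112, 1123/12]
rounded: [126, 149, 94]

query (2,0) [L1,L2,L3] — begin 0,0,0
+L1 (α=5/6) → [325/3, 635/3, 595/6]
+L2 (α=1/3) → [1175/9, 1291/9, 649/9]
+L3 (α=5/7) → [1930/9, 7757/63, 2018/63]
rounded: [214, 123, 32]


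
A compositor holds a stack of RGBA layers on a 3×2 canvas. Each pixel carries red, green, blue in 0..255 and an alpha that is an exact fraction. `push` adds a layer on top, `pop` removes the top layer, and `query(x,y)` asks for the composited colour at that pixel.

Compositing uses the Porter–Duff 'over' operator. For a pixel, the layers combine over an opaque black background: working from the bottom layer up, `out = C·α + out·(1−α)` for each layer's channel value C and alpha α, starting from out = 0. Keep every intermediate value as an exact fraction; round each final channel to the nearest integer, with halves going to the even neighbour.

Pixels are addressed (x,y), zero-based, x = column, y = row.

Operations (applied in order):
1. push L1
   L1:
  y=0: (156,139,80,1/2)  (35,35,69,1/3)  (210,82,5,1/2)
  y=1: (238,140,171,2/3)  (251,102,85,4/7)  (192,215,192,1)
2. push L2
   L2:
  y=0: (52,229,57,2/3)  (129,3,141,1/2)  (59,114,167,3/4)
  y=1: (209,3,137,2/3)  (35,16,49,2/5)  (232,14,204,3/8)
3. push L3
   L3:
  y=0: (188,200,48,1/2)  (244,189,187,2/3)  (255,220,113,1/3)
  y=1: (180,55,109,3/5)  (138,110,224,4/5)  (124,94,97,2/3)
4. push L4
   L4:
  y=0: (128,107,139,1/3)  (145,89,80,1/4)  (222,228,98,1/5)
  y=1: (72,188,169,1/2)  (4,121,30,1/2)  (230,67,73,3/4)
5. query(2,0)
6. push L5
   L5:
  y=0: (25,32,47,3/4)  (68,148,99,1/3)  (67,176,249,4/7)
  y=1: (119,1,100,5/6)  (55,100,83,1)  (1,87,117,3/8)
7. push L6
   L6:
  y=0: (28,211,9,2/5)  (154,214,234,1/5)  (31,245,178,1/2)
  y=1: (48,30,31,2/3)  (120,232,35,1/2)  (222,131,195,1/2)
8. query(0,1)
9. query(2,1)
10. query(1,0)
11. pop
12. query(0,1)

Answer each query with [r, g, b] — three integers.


query (2,0) [L1,L2,L3,L4] — begin 0,0,0
+L1 (α=1/2) → [105, 41, 5/2]
+L2 (α=3/4) → [141/2, 383/4, 1007/8]
+L3 (α=1/3) → [132, 823/6, 1459/12]
+L4 (α=1/5) → [150, 466/3, 1753/15]
= [150, 155, 117]

at x=0,y=1 over L1,L2,L3,L4,L5,L6:
+L1 (α=2/3) → [476/3, 280/3, 114]
+L2 (α=2/3) → [1730/9, 298/9, 388/3]
+L3 (α=3/5) → [1664/9, 2081/45, 1757/15]
+L4 (α=1/2) → [1156/9, 10541/90, 2146/15]
+L5 (α=5/6) → [6511/54, 10991/540, 4823/45]
+L6 (α=2/3) → [11695/162, 43391/1620, 7613/135]
→ [72, 27, 56]

query (2,1) [L1,L2,L3,L4,L5,L6] — begin 0,0,0
after L1 α=1: [192, 215, 192]
after L2 α=3/8: [207, 1117/8, 393/2]
after L3 α=2/3: [455/3, 2621/24, 781/6]
after L4 α=3/4: [2525/12, 7445/96, 2095/24]
after L5 α=3/8: [12661/96, 62281/768, 18899/192]
after L6 α=1/2: [33973/192, 162889/1536, 56339/384]
→ [177, 106, 147]

query (1,0) [L1,L2,L3,L4,L5,L6] — begin 0,0,0
after L1 α=1/3: [35/3, 35/3, 23]
after L2 α=1/2: [211/3, 22/3, 82]
after L3 α=2/3: [1675/9, 1156/9, 152]
after L4 α=1/4: [1055/6, 1423/12, 134]
after L5 α=1/3: [1259/9, 2311/18, 367/3]
after L6 α=1/5: [6422/45, 6548/45, 434/3]
rounded: [143, 146, 145]

query (0,1) [L1,L2,L3,L4,L5] — begin 0,0,0
after L1 α=2/3: [476/3, 280/3, 114]
after L2 α=2/3: [1730/9, 298/9, 388/3]
after L3 α=3/5: [1664/9, 2081/45, 1757/15]
after L4 α=1/2: [1156/9, 10541/90, 2146/15]
after L5 α=5/6: [6511/54, 10991/540, 4823/45]
rounded: [121, 20, 107]


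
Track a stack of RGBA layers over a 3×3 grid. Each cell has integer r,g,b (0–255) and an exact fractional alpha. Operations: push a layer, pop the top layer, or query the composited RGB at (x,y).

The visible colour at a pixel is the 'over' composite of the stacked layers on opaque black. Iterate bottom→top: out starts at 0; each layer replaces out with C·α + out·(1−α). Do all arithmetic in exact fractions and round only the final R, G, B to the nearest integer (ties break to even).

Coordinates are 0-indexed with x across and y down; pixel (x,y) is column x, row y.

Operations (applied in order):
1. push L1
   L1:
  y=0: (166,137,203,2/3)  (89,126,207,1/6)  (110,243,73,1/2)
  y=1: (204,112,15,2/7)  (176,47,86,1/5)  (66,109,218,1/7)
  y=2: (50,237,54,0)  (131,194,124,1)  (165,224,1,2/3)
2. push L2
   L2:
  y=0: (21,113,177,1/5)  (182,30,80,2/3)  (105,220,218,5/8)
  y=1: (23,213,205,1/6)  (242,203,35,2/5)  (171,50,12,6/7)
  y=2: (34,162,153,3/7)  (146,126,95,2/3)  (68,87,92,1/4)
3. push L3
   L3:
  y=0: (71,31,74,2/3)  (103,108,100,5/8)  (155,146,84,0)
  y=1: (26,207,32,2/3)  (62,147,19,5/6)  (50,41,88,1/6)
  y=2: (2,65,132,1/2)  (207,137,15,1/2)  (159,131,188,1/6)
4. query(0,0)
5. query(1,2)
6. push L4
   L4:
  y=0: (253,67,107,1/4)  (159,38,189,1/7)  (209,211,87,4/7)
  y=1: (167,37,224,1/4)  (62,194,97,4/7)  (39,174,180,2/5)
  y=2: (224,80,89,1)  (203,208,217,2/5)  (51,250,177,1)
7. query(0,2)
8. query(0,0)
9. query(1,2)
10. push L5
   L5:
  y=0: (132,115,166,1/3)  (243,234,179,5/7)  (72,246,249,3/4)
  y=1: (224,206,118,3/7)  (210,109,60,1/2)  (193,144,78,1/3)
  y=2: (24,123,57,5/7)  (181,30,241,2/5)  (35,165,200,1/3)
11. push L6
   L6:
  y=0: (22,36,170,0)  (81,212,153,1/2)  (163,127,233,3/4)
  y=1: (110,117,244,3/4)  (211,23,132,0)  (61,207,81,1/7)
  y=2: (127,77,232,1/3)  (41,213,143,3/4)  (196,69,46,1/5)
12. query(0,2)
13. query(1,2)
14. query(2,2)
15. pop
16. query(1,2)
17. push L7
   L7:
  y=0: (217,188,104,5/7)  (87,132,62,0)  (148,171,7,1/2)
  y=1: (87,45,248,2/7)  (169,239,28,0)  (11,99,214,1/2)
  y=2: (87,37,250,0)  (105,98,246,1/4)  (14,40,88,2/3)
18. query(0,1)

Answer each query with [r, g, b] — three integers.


(0,0) stack=L1,L2,L3; from [0,0,0]:
after L1 α=2/3: [332/3, 274/3, 406/3]
after L2 α=1/5: [1391/15, 287/3, 431/3]
after L3 α=2/3: [3521/45, 473/9, 875/9]
= [78, 53, 97]

query (1,2) [L1,L2,L3] — begin 0,0,0
after L1 α=1: [131, 194, 124]
after L2 α=2/3: [141, 446/3, 314/3]
after L3 α=1/2: [174, 857/6, 359/6]
→ [174, 143, 60]

at x=0,y=2 over L1,L2,L3,L4:
+L1 (α=0) → [0, 0, 0]
+L2 (α=3/7) → [102/7, 486/7, 459/7]
+L3 (α=1/2) → [58/7, 941/14, 1383/14]
+L4 (α=1) → [224, 80, 89]
= [224, 80, 89]

query (0,0) [L1,L2,L3,L4] — begin 0,0,0
after L1 α=2/3: [332/3, 274/3, 406/3]
after L2 α=1/5: [1391/15, 287/3, 431/3]
after L3 α=2/3: [3521/45, 473/9, 875/9]
after L4 α=1/4: [1829/15, 337/6, 299/3]
rounded: [122, 56, 100]

query (1,2) [L1,L2,L3,L4] — begin 0,0,0
after L1 α=1: [131, 194, 124]
after L2 α=2/3: [141, 446/3, 314/3]
after L3 α=1/2: [174, 857/6, 359/6]
after L4 α=2/5: [928/5, 1689/10, 1227/10]
→ [186, 169, 123]

query (0,2) [L1,L2,L3,L4,L5,L6] — begin 0,0,0
after L1 α=0: [0, 0, 0]
after L2 α=3/7: [102/7, 486/7, 459/7]
after L3 α=1/2: [58/7, 941/14, 1383/14]
after L4 α=1: [224, 80, 89]
after L5 α=5/7: [568/7, 775/7, 463/7]
after L6 α=1/3: [675/7, 2089/21, 850/7]
rounded: [96, 99, 121]

at x=1,y=2 over L1,L2,L3,L4,L5,L6:
+L1 (α=1) → [131, 194, 124]
+L2 (α=2/3) → [141, 446/3, 314/3]
+L3 (α=1/2) → [174, 857/6, 359/6]
+L4 (α=2/5) → [928/5, 1689/10, 1227/10]
+L5 (α=2/5) → [4594/25, 5667/50, 8501/50]
+L6 (α=3/4) → [7669/100, 37617/200, 29951/200]
→ [77, 188, 150]

at x=2,y=2 over L1,L2,L3,L4,L5,L6:
L1 α=2/3: [110, 448/3, 2/3]
L2 α=1/4: [199/2, 535/4, 47/2]
L3 α=1/6: [1313/12, 3199/24, 611/12]
L4 α=1: [51, 250, 177]
L5 α=1/3: [137/3, 665/3, 554/3]
L6 α=1/5: [1136/15, 2867/15, 2354/15]
= [76, 191, 157]

query (1,2) [L1,L2,L3,L4,L5] — begin 0,0,0
after L1 α=1: [131, 194, 124]
after L2 α=2/3: [141, 446/3, 314/3]
after L3 α=1/2: [174, 857/6, 359/6]
after L4 α=2/5: [928/5, 1689/10, 1227/10]
after L5 α=2/5: [4594/25, 5667/50, 8501/50]
= [184, 113, 170]

query (0,1) [L1,L2,L3,L4,L5,L7] — begin 0,0,0
L1 α=2/7: [408/7, 32, 30/7]
L2 α=1/6: [2201/42, 373/6, 1585/42]
L3 α=2/3: [4385/126, 2857/18, 4273/126]
L4 α=1/4: [11399/168, 3079/24, 13681/168]
L5 α=3/7: [39623/294, 6787/42, 28549/294]
L7 α=2/7: [249271/2058, 37715/294, 288569/2058]
rounded: [121, 128, 140]


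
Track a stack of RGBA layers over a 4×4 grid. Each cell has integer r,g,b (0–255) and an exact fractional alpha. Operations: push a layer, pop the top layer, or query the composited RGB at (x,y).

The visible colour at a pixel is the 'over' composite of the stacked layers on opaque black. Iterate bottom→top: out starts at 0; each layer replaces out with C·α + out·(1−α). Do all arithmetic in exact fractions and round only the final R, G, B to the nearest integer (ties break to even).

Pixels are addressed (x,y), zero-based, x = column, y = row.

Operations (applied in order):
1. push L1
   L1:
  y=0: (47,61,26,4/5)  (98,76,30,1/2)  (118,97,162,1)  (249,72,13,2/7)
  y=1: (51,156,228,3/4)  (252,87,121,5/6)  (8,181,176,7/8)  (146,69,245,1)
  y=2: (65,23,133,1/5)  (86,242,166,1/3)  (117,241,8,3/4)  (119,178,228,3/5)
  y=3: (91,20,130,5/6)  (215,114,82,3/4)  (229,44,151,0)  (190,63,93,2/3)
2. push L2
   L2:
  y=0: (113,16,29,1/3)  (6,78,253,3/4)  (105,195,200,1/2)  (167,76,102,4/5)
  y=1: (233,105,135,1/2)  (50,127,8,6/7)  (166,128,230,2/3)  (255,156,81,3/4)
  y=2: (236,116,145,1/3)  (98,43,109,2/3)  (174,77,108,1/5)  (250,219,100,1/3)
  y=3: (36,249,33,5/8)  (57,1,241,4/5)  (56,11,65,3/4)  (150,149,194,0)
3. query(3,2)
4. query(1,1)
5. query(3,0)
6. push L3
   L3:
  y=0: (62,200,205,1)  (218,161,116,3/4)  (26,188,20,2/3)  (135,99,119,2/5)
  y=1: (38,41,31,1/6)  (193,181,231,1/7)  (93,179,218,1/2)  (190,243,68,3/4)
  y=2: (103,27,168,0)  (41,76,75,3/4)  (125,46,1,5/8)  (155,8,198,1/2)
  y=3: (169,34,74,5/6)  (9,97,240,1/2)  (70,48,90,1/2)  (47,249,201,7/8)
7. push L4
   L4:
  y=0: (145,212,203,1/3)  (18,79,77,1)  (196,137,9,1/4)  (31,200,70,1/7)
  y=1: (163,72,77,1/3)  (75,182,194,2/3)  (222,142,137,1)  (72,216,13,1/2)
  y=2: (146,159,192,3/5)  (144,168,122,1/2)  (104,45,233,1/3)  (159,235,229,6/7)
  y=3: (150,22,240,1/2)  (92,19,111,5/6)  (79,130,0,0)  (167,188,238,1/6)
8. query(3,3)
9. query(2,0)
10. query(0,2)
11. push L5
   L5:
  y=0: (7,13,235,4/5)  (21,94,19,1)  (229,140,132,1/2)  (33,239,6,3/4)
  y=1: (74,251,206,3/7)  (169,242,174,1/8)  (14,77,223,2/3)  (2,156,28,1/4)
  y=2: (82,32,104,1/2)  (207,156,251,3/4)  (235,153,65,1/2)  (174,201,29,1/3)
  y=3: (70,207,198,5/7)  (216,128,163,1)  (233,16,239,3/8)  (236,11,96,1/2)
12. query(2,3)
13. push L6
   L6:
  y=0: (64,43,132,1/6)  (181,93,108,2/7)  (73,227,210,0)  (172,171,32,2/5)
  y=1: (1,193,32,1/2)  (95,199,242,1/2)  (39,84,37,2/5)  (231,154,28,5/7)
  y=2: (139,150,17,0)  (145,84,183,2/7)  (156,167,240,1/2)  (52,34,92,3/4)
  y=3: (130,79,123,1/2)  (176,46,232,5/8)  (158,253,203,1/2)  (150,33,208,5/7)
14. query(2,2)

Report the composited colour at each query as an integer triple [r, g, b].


(3,2) stack=L1,L2; from [0,0,0]:
after L1 α=3/5: [357/5, 534/5, 684/5]
after L2 α=1/3: [1964/15, 721/5, 1868/15]
= [131, 144, 125]

at x=1,y=1 over L1,L2:
after L1 α=5/6: [210, 145/2, 605/6]
after L2 α=6/7: [510/7, 1669/14, 893/42]
rounded: [73, 119, 21]

query (3,0) [L1,L2] — begin 0,0,0
+L1 (α=2/7) → [498/7, 144/7, 26/7]
+L2 (α=4/5) → [5174/35, 2272/35, 2882/35]
→ [148, 65, 82]

(3,3) stack=L1,L2,L3,L4; from [0,0,0]:
+L1 (α=2/3) → [380/3, 42, 62]
+L2 (α=0) → [380/3, 42, 62]
+L3 (α=7/8) → [1367/24, 1785/8, 1469/8]
+L4 (α=1/6) → [10843/144, 10429/48, 3083/16]
= [75, 217, 193]

query (2,0) [L1,L2,L3,L4] — begin 0,0,0
+L1 (α=1) → [118, 97, 162]
+L2 (α=1/2) → [223/2, 146, 181]
+L3 (α=2/3) → [109/2, 174, 221/3]
+L4 (α=1/4) → [719/8, 659/4, 115/2]
= [90, 165, 58]

query (0,2) [L1,L2,L3,L4] — begin 0,0,0
L1 α=1/5: [13, 23/5, 133/5]
L2 α=1/3: [262/3, 626/15, 991/15]
L3 α=0: [262/3, 626/15, 991/15]
L4 α=3/5: [1838/15, 8407/75, 10622/75]
= [123, 112, 142]

(2,3) stack=L1,L2,L3,L4,L5; from [0,0,0]:
after L1 α=0: [0, 0, 0]
after L2 α=3/4: [42, 33/4, 195/4]
after L3 α=1/2: [56, 225/8, 555/8]
after L4 α=0: [56, 225/8, 555/8]
after L5 α=3/8: [979/8, 1509/64, 8511/64]
rounded: [122, 24, 133]

(2,2) stack=L1,L2,L3,L4,L5,L6; from [0,0,0]:
+L1 (α=3/4) → [351/4, 723/4, 6]
+L2 (α=1/5) → [105, 160, 132/5]
+L3 (α=5/8) → [235/2, 355/4, 421/40]
+L4 (α=1/3) → [113, 445/6, 5081/60]
+L5 (α=1/2) → [174, 1363/12, 8981/120]
+L6 (α=1/2) → [165, 3367/24, 37781/240]
rounded: [165, 140, 157]


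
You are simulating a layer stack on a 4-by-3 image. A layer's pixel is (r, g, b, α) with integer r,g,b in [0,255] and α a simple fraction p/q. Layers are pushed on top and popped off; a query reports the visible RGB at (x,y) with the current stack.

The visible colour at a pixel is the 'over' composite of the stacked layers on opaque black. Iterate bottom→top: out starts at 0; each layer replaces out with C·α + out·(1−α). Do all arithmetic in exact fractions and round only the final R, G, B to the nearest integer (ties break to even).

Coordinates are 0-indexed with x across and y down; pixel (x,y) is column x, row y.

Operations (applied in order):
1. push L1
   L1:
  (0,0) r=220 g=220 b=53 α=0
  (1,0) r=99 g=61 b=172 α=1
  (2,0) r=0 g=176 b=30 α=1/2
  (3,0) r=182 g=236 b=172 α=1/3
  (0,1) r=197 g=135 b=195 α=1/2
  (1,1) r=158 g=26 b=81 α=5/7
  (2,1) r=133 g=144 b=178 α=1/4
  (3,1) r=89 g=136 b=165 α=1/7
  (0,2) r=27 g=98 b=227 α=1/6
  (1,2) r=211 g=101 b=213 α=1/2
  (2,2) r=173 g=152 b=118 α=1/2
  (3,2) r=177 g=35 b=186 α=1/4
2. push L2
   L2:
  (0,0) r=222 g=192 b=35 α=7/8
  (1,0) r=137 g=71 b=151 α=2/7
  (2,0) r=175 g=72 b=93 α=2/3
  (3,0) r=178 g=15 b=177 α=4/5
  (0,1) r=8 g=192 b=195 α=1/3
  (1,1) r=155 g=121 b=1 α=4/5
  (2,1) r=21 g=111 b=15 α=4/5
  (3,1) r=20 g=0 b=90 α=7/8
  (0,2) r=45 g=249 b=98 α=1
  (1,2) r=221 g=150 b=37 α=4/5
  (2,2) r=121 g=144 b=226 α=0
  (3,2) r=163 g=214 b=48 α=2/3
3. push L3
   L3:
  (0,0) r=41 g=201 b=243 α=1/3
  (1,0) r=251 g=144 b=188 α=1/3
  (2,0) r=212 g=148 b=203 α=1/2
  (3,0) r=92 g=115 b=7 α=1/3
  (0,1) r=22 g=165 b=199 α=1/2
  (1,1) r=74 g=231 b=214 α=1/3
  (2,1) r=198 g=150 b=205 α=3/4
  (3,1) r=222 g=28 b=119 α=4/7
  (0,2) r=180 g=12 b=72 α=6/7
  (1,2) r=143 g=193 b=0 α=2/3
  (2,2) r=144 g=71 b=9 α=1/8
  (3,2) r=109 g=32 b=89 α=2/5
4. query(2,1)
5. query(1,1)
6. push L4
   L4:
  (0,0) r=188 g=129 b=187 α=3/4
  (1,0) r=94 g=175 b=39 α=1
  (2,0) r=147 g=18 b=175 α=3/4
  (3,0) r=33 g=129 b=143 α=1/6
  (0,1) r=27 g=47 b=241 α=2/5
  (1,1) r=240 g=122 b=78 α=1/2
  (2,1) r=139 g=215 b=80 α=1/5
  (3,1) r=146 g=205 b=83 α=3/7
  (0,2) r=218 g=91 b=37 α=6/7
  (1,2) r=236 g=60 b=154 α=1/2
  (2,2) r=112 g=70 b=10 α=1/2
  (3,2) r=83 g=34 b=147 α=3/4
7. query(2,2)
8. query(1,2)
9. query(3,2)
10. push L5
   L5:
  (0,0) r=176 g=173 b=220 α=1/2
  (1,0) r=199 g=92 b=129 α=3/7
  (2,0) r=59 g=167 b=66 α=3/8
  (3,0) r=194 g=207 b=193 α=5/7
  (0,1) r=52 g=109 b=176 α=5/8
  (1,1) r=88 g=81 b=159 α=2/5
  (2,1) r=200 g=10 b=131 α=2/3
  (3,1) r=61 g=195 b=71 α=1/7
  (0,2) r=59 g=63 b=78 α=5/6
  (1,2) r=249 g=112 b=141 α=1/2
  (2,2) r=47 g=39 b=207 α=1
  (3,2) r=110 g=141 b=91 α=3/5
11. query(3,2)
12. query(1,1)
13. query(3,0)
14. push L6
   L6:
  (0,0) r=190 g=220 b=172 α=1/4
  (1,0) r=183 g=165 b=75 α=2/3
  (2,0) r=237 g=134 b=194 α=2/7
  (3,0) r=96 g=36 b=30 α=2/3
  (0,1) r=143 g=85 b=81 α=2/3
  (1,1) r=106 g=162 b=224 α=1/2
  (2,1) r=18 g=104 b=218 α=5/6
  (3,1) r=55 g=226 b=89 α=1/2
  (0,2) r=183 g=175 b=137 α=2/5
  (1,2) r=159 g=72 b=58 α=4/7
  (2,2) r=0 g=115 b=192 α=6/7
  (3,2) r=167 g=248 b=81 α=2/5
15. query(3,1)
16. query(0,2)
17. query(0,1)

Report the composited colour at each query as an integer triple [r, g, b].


query (2,1) [L1,L2,L3] — begin 0,0,0
after L1 α=1/4: [133/4, 36, 89/2]
after L2 α=4/5: [469/20, 96, 209/10]
after L3 α=3/4: [12349/80, 273/2, 6359/40]
rounded: [154, 136, 159]

query (1,1) [L1,L2,L3] — begin 0,0,0
L1 α=5/7: [790/7, 130/7, 405/7]
L2 α=4/5: [1026/7, 3518/35, 433/35]
L3 α=1/3: [2570/21, 15121/105, 8356/105]
rounded: [122, 144, 80]

at x=2,y=2 over L1,L2,L3,L4:
L1 α=1/2: [173/2, 76, 59]
L2 α=0: [173/2, 76, 59]
L3 α=1/8: [1499/16, 603/8, 211/4]
L4 α=1/2: [3291/32, 1163/16, 251/8]
= [103, 73, 31]

(1,2) stack=L1,L2,L3,L4; from [0,0,0]:
+L1 (α=1/2) → [211/2, 101/2, 213/2]
+L2 (α=4/5) → [1979/10, 1301/10, 509/10]
+L3 (α=2/3) → [1613/10, 5161/30, 509/30]
+L4 (α=1/2) → [3973/20, 6961/60, 5129/60]
= [199, 116, 85]

at x=3,y=2 over L1,L2,L3,L4:
+L1 (α=1/4) → [177/4, 35/4, 93/2]
+L2 (α=2/3) → [1481/12, 1747/12, 95/2]
+L3 (α=2/5) → [2353/20, 2003/20, 641/10]
+L4 (α=3/4) → [7333/80, 4043/80, 5051/40]
→ [92, 51, 126]

(3,2) stack=L1,L2,L3,L4,L5; from [0,0,0]:
L1 α=1/4: [177/4, 35/4, 93/2]
L2 α=2/3: [1481/12, 1747/12, 95/2]
L3 α=2/5: [2353/20, 2003/20, 641/10]
L4 α=3/4: [7333/80, 4043/80, 5051/40]
L5 α=3/5: [20533/200, 20963/200, 10511/100]
→ [103, 105, 105]

query (1,1) [L1,L2,L3,L4,L5] — begin 0,0,0
after L1 α=5/7: [790/7, 130/7, 405/7]
after L2 α=4/5: [1026/7, 3518/35, 433/35]
after L3 α=1/3: [2570/21, 15121/105, 8356/105]
after L4 α=1/2: [3805/21, 27931/210, 8273/105]
after L5 α=2/5: [5037/35, 39271/350, 19403/175]
rounded: [144, 112, 111]

query (3,0) [L1,L2,L3,L4,L5] — begin 0,0,0
after L1 α=1/3: [182/3, 236/3, 172/3]
after L2 α=4/5: [2318/15, 416/15, 2296/15]
after L3 α=1/3: [6016/45, 2557/45, 4697/45]
after L4 α=1/6: [6313/54, 1859/27, 2992/27]
after L5 α=5/7: [32503/189, 31663/189, 4577/27]
rounded: [172, 168, 170]

query (3,1) [L1,L2,L3,L4,L5,L6] — begin 0,0,0
+L1 (α=1/7) → [89/7, 136/7, 165/7]
+L2 (α=7/8) → [1069/56, 17/7, 4575/56]
+L3 (α=4/7) → [52935/392, 835/49, 40381/392]
+L4 (α=3/7) → [95859/686, 33475/343, 64783/686]
+L5 (α=1/7) → [308500/2401, 267735/2401, 218702/2401]
+L6 (α=1/2) → [440555/4802, 810361/4802, 432391/4802]
rounded: [92, 169, 90]

query (0,2) [L1,L2,L3,L4,L5,L6] — begin 0,0,0
+L1 (α=1/6) → [9/2, 49/3, 227/6]
+L2 (α=1) → [45, 249, 98]
+L3 (α=6/7) → [1125/7, 321/7, 530/7]
+L4 (α=6/7) → [10281/49, 4143/49, 2084/49]
+L5 (α=5/6) → [12368/147, 3263/49, 10597/147]
+L6 (α=2/5) → [30302/245, 26939/245, 24023/245]
→ [124, 110, 98]

at x=0,y=1 over L1,L2,L3,L4,L5,L6:
+L1 (α=1/2) → [197/2, 135/2, 195/2]
+L2 (α=1/3) → [205/3, 109, 130]
+L3 (α=1/2) → [271/6, 137, 329/2]
+L4 (α=2/5) → [379/10, 101, 1951/10]
+L5 (α=5/8) → [3737/80, 106, 14653/80]
+L6 (α=2/3) → [26617/240, 92, 27613/240]
→ [111, 92, 115]
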